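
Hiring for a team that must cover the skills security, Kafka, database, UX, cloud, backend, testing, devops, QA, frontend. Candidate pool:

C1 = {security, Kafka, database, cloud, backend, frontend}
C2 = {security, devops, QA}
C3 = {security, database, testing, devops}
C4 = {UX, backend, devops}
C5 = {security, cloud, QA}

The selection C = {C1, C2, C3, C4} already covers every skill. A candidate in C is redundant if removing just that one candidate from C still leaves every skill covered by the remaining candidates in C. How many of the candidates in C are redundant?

0

Drop C1: Kafka, cloud, frontend uncovered — not redundant.
Drop C2: QA uncovered — not redundant.
Drop C3: testing uncovered — not redundant.
Drop C4: UX uncovered — not redundant.
None of the candidates in C is redundant.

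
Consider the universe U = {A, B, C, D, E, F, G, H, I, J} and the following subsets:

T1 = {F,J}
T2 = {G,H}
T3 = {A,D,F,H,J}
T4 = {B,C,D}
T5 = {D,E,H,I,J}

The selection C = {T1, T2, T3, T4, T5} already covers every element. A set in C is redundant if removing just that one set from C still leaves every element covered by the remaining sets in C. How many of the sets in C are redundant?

Drop T1: the rest still cover every element — redundant.
Drop T2: G uncovered — not redundant.
Drop T3: A uncovered — not redundant.
Drop T4: B, C uncovered — not redundant.
Drop T5: E, I uncovered — not redundant.
1 redundant: T1.

1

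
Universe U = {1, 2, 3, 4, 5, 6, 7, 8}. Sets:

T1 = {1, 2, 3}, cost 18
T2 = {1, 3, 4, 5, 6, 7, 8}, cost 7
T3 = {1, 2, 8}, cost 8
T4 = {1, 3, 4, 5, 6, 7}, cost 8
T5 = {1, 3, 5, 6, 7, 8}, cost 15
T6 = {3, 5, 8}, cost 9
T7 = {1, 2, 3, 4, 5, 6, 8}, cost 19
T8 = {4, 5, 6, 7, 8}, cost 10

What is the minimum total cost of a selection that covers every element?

15

T2, T3 cover every element at cost 7 + 8 = 15.
Any cover uses at least 2 sets; among all covering selections none totals below 15.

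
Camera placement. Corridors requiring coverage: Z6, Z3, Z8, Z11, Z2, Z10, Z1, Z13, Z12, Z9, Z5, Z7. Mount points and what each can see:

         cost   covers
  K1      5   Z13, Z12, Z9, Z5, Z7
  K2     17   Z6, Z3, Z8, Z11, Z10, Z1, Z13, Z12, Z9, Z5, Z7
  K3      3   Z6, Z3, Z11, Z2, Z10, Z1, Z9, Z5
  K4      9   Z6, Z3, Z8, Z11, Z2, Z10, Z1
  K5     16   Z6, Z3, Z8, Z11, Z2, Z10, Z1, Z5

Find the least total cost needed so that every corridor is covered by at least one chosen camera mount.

14

K1, K4 cover every corridor at cost 5 + 9 = 14.
Any cover uses at least 2 camera mounts; among all covering selections none totals below 14.
Greedy by coverage-per-cost would pick K3, K1, K4 for 17 — worse than the optimum 14.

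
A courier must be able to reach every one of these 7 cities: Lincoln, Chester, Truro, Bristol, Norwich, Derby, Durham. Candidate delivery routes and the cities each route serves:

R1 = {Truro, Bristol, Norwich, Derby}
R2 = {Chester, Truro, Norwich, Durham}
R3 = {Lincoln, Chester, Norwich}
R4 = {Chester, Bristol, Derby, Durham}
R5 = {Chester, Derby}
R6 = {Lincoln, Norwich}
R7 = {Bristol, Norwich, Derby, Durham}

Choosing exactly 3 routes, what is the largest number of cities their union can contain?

Choosing R1, R2, R3 covers {Lincoln, Chester, Truro, Bristol, Norwich, Derby, Durham} — 7 cities.
That is all 7 cities.

7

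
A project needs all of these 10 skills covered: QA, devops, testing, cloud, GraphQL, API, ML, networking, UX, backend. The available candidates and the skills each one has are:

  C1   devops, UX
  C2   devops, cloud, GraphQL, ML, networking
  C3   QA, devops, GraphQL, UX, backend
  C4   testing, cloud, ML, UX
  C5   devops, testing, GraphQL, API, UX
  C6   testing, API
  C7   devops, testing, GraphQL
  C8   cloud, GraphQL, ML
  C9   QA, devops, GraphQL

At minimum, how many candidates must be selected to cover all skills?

C2, C3, C5 together cover {QA, devops, testing, cloud, GraphQL, API, ML, networking, UX, backend} — every skill.
No 2 of the 9 candidates cover everything (all 36 pairs fall short), so 3 is minimum.

3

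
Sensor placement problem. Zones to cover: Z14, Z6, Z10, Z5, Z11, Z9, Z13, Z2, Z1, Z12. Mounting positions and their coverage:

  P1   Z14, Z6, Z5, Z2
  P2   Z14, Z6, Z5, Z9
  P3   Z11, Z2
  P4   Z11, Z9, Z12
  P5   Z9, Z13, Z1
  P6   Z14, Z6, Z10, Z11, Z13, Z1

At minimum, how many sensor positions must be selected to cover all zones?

P1, P4, P6 together cover {Z14, Z6, Z10, Z5, Z11, Z9, Z13, Z2, Z1, Z12} — every zone.
No 2 of the 6 sensor positions cover everything (all 15 pairs fall short), so 3 is minimum.

3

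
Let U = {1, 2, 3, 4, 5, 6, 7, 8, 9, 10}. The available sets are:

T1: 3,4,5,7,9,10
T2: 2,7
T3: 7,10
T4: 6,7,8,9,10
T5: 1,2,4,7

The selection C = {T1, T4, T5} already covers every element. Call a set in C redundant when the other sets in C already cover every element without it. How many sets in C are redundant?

Drop T1: 3, 5 uncovered — not redundant.
Drop T4: 6, 8 uncovered — not redundant.
Drop T5: 1, 2 uncovered — not redundant.
None of the sets in C is redundant.

0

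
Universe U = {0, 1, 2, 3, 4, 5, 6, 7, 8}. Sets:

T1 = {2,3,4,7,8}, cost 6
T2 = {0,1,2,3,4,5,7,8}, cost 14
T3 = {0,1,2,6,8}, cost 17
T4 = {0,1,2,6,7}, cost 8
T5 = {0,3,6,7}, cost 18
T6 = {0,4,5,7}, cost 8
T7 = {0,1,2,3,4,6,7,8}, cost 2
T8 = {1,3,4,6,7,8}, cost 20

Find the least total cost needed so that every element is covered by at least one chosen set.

10

T6, T7 cover every element at cost 8 + 2 = 10.
Any cover uses at least 2 sets; among all covering selections none totals below 10.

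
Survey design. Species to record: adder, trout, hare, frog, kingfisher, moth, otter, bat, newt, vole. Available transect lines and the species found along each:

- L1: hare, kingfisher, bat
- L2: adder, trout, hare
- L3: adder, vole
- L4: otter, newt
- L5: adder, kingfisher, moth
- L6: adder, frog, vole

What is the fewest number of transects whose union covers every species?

L1, L2, L4, L5, L6 together cover {adder, trout, hare, frog, kingfisher, moth, otter, bat, newt, vole} — every species.
No 4 of the 6 transects cover everything (all 15 size-4 selections fall short), so 5 is minimum.

5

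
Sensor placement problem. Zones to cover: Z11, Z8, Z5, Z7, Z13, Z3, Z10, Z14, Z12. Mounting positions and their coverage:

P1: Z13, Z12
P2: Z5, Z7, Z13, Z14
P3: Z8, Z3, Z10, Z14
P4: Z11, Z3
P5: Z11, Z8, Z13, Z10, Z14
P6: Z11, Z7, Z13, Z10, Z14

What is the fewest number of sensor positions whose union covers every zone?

4

P1, P2, P3, P4 together cover {Z11, Z8, Z5, Z7, Z13, Z3, Z10, Z14, Z12} — every zone.
No 3 of the 6 sensor positions cover everything (all 20 triples fall short), so 4 is minimum.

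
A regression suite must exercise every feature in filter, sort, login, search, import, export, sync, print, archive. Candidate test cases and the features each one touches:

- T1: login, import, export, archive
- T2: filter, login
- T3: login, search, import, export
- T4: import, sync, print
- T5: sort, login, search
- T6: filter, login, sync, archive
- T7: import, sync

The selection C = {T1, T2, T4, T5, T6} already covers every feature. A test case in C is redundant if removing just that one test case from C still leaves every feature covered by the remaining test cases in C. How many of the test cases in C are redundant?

2

Drop T1: export uncovered — not redundant.
Drop T2: the rest still cover every feature — redundant.
Drop T4: print uncovered — not redundant.
Drop T5: sort, search uncovered — not redundant.
Drop T6: the rest still cover every feature — redundant.
2 redundant: T2, T6.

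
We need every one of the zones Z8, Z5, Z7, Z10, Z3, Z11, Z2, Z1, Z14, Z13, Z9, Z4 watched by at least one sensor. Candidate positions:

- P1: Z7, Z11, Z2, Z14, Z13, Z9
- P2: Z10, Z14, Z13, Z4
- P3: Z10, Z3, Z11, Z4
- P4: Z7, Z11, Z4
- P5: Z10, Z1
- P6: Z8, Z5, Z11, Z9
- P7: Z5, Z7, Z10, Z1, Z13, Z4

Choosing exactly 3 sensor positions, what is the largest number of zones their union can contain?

11

Choosing P1, P3, P6 covers {Z8, Z5, Z7, Z10, Z3, Z11, Z2, Z14, Z13, Z9, Z4} — 11 zones.
No choice of 3 sensor positions does better; here Z1 is left uncovered.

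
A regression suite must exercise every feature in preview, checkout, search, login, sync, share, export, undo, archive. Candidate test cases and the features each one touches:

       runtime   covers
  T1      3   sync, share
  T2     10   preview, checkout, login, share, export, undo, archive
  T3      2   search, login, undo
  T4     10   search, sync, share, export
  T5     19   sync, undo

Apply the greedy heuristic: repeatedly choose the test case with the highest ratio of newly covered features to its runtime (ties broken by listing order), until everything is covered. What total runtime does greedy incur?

15

Pick 1: T3 adds 3 new (search, login, undo) at runtime 2 (ratio 3/2).
Pick 2: T1 adds 2 new (sync, share) at runtime 3 (ratio 2/3).
Pick 3: T2 adds 4 new (preview, checkout, export, archive) at runtime 10 (ratio 4/10).
Greedy total runtime: 2 + 3 + 10 = 15.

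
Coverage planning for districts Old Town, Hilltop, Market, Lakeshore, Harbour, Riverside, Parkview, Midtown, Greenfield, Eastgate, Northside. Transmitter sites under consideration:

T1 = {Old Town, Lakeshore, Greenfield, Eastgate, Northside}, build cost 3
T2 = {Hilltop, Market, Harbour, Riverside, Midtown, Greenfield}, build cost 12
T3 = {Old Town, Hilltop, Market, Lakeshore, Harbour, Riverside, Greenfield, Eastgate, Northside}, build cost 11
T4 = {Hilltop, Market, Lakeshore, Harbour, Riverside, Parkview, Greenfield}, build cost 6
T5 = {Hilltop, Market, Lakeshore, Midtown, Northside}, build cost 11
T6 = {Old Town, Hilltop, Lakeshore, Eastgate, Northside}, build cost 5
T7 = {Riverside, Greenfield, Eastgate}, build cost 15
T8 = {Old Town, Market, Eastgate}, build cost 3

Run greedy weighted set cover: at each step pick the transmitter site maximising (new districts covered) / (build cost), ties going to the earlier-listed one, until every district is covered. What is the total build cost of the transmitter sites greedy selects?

Pick 1: T1 adds 5 new (Old Town, Lakeshore, Greenfield, Eastgate, Northside) at build cost 3 (ratio 5/3).
Pick 2: T4 adds 5 new (Hilltop, Market, Harbour, Riverside, Parkview) at build cost 6 (ratio 5/6).
Pick 3: T5 adds 1 new (Midtown) at build cost 11 (ratio 1/11).
Greedy total build cost: 3 + 6 + 11 = 20.

20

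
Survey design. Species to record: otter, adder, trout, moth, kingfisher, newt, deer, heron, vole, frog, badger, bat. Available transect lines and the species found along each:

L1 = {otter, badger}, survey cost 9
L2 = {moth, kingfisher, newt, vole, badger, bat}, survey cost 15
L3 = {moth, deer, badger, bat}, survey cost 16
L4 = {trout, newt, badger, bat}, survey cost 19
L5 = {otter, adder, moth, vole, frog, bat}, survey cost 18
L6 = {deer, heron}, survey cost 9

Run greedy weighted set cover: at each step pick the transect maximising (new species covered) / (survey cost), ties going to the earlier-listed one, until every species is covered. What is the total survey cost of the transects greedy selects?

61

Pick 1: L2 adds 6 new (moth, kingfisher, newt, vole, badger, bat) at survey cost 15 (ratio 6/15).
Pick 2: L6 adds 2 new (deer, heron) at survey cost 9 (ratio 2/9).
Pick 3: L5 adds 3 new (otter, adder, frog) at survey cost 18 (ratio 3/18).
Pick 4: L4 adds 1 new (trout) at survey cost 19 (ratio 1/19).
Greedy total survey cost: 15 + 9 + 18 + 19 = 61.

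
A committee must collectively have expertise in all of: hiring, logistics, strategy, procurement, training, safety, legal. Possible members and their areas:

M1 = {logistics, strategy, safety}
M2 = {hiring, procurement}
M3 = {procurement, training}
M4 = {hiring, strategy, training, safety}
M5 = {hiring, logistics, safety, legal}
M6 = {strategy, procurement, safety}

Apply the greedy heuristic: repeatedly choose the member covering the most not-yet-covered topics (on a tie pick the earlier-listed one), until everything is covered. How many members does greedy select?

3

Pick 1: M4 covers 4 new topics (hiring, strategy, training, safety).
Pick 2: M5 covers 2 new topics (logistics, legal).
Pick 3: M2 covers 1 new topics (procurement).
Greedy uses 3 members.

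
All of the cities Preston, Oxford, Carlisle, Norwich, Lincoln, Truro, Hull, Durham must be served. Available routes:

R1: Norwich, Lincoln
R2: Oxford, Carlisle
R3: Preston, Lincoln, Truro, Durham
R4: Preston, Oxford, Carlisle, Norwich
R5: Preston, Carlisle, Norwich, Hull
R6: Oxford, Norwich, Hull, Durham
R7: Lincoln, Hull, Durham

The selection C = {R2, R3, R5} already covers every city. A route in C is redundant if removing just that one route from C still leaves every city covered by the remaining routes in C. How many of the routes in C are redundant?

0

Drop R2: Oxford uncovered — not redundant.
Drop R3: Lincoln, Truro, Durham uncovered — not redundant.
Drop R5: Norwich, Hull uncovered — not redundant.
None of the routes in C is redundant.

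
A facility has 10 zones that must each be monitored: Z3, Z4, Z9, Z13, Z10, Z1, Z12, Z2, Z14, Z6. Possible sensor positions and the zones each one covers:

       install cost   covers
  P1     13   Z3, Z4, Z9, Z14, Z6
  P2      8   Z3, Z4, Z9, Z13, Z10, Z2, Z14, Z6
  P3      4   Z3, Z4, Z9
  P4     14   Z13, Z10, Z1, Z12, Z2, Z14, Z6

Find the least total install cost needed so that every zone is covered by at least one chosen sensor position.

P3, P4 cover every zone at install cost 4 + 14 = 18.
Any cover uses at least 2 sensor positions; among all covering selections none totals below 18.

18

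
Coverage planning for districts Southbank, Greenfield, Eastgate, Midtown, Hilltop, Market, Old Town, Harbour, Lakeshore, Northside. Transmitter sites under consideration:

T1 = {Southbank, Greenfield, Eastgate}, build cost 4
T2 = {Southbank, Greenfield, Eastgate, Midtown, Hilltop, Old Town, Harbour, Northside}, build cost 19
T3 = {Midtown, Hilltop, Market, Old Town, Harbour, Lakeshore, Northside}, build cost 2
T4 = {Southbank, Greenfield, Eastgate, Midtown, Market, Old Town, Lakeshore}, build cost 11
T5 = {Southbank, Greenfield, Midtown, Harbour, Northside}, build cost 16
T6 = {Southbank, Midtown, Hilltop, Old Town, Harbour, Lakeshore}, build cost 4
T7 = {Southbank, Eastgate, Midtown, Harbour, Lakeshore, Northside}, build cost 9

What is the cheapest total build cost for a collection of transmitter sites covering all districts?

6

T1, T3 cover every district at build cost 4 + 2 = 6.
Any cover uses at least 2 transmitter sites; among all covering selections none totals below 6.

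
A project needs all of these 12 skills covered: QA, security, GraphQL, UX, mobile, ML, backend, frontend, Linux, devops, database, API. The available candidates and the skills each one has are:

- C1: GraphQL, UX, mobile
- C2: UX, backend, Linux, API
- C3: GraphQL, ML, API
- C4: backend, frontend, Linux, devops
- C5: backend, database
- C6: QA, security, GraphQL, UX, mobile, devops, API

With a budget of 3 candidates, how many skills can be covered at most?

Choosing C3, C4, C6 covers {QA, security, GraphQL, UX, mobile, ML, backend, frontend, Linux, devops, API} — 11 skills.
No choice of 3 candidates does better; here database is left uncovered.

11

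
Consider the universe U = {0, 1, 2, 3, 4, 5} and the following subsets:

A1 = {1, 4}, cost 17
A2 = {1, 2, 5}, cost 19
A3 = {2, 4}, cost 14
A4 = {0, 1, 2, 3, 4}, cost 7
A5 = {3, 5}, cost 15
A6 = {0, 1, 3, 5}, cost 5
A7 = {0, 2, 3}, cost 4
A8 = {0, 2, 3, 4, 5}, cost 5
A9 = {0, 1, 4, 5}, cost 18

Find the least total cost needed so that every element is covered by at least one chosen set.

A6, A8 cover every element at cost 5 + 5 = 10.
Any cover uses at least 2 sets; among all covering selections none totals below 10.

10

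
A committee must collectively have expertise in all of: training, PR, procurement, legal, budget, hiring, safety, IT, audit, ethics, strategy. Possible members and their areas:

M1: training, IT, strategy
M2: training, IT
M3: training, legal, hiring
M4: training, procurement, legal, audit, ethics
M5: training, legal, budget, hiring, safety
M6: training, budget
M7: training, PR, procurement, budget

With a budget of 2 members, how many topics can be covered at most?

8

Choosing M4, M5 covers {training, procurement, legal, budget, hiring, safety, audit, ethics} — 8 topics.
No choice of 2 members does better; here PR, IT, strategy are left uncovered.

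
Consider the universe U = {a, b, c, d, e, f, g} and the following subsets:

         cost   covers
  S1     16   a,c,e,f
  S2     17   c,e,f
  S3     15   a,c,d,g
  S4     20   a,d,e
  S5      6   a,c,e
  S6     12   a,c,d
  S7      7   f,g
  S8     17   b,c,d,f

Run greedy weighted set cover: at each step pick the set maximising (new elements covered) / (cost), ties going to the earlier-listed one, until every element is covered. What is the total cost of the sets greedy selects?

Pick 1: S5 adds 3 new (a, c, e) at cost 6 (ratio 3/6).
Pick 2: S7 adds 2 new (f, g) at cost 7 (ratio 2/7).
Pick 3: S8 adds 2 new (b, d) at cost 17 (ratio 2/17).
Greedy total cost: 6 + 7 + 17 = 30.

30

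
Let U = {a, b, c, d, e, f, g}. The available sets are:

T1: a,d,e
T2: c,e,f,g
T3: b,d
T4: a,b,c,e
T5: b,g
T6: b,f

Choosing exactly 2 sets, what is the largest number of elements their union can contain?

Choosing T1, T2 covers {a, c, d, e, f, g} — 6 elements.
No choice of 2 sets does better; here b is left uncovered.

6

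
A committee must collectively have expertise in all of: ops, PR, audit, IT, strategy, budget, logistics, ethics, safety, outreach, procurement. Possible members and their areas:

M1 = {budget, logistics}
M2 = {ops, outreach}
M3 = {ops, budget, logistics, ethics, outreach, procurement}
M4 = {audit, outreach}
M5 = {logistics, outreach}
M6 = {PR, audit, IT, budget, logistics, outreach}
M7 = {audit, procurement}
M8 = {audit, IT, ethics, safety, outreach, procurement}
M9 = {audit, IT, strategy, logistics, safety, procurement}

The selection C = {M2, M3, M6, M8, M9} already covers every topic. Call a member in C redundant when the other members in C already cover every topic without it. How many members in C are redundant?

Drop M2: the rest still cover every topic — redundant.
Drop M3: the rest still cover every topic — redundant.
Drop M6: PR uncovered — not redundant.
Drop M8: the rest still cover every topic — redundant.
Drop M9: strategy uncovered — not redundant.
3 redundant: M2, M3, M8.

3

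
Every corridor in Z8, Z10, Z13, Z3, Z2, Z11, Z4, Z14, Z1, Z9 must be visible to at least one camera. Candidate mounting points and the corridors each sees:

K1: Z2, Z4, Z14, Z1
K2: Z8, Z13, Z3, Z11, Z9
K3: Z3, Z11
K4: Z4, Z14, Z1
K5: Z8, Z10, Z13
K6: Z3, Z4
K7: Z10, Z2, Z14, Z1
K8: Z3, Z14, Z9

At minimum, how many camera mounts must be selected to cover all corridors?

K1, K2, K5 together cover {Z8, Z10, Z13, Z3, Z2, Z11, Z4, Z14, Z1, Z9} — every corridor.
No 2 of the 8 camera mounts cover everything (all 28 pairs fall short), so 3 is minimum.

3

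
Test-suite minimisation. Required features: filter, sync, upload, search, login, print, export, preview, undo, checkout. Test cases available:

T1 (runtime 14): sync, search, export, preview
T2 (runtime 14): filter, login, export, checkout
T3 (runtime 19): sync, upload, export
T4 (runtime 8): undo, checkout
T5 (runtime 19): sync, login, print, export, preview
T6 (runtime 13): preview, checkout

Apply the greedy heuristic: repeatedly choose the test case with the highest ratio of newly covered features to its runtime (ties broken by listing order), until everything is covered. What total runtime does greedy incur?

Pick 1: T1 adds 4 new (sync, search, export, preview) at runtime 14 (ratio 4/14).
Pick 2: T4 adds 2 new (undo, checkout) at runtime 8 (ratio 2/8).
Pick 3: T2 adds 2 new (filter, login) at runtime 14 (ratio 2/14).
Pick 4: T3 adds 1 new (upload) at runtime 19 (ratio 1/19).
Pick 5: T5 adds 1 new (print) at runtime 19 (ratio 1/19).
Greedy total runtime: 14 + 8 + 14 + 19 + 19 = 74.

74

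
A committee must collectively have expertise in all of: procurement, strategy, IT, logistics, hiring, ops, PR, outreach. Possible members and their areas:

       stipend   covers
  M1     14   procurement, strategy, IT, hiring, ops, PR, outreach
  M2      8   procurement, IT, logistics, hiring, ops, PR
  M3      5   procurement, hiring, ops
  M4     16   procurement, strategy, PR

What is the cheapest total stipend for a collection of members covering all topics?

M1, M2 cover every topic at stipend 14 + 8 = 22.
Any cover uses at least 2 members; among all covering selections none totals below 22.

22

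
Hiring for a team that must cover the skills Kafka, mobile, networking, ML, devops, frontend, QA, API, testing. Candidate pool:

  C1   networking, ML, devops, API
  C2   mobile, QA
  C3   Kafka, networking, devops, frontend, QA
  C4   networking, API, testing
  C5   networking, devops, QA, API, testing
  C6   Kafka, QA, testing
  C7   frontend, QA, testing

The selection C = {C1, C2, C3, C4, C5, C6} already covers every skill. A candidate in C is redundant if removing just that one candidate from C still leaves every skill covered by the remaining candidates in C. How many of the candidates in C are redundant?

3

Drop C1: ML uncovered — not redundant.
Drop C2: mobile uncovered — not redundant.
Drop C3: frontend uncovered — not redundant.
Drop C4: the rest still cover every skill — redundant.
Drop C5: the rest still cover every skill — redundant.
Drop C6: the rest still cover every skill — redundant.
3 redundant: C4, C5, C6.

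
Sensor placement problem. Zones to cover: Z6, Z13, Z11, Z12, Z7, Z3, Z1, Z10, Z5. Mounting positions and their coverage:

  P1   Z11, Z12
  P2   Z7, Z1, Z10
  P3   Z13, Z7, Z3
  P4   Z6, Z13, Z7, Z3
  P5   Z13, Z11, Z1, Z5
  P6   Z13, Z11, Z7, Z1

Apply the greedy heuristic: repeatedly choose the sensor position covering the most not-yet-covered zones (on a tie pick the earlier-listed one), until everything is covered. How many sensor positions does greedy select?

4

Pick 1: P4 covers 4 new zones (Z6, Z13, Z7, Z3).
Pick 2: P5 covers 3 new zones (Z11, Z1, Z5).
Pick 3: P1 covers 1 new zones (Z12).
Pick 4: P2 covers 1 new zones (Z10).
Greedy uses 4 sensor positions.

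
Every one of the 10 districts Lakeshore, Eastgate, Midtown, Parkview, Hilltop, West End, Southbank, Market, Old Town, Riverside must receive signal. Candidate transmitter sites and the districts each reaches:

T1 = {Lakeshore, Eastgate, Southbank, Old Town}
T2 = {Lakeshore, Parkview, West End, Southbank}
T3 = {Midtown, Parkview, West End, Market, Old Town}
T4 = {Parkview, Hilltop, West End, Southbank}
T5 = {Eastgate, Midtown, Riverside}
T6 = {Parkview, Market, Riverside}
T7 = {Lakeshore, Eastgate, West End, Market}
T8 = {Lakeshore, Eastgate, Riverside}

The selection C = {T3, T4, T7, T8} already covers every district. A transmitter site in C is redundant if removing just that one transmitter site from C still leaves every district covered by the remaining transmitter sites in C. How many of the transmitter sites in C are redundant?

Drop T3: Midtown, Old Town uncovered — not redundant.
Drop T4: Hilltop, Southbank uncovered — not redundant.
Drop T7: the rest still cover every district — redundant.
Drop T8: Riverside uncovered — not redundant.
1 redundant: T7.

1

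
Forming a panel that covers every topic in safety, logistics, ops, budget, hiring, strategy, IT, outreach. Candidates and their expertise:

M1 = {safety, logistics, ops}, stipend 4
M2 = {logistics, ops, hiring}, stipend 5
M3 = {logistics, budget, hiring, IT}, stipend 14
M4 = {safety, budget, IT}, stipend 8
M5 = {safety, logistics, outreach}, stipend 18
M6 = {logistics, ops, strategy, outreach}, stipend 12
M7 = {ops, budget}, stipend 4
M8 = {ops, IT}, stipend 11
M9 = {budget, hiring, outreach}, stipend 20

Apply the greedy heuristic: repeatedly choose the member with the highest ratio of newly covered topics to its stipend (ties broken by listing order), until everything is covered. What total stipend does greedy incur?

Pick 1: M1 adds 3 new (safety, logistics, ops) at stipend 4 (ratio 3/4).
Pick 2: M4 adds 2 new (budget, IT) at stipend 8 (ratio 2/8).
Pick 3: M2 adds 1 new (hiring) at stipend 5 (ratio 1/5).
Pick 4: M6 adds 2 new (strategy, outreach) at stipend 12 (ratio 2/12).
Greedy total stipend: 4 + 8 + 5 + 12 = 29. (The true optimum is 25, so greedy overshoots here.)

29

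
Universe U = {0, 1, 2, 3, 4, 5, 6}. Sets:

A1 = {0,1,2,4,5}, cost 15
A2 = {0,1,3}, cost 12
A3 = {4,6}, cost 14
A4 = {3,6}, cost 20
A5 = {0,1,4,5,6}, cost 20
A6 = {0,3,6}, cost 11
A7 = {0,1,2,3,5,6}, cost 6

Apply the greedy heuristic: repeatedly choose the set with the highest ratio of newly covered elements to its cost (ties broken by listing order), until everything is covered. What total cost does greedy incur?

Pick 1: A7 adds 6 new (0, 1, 2, 3, 5, 6) at cost 6 (ratio 6/6).
Pick 2: A3 adds 1 new (4) at cost 14 (ratio 1/14).
Greedy total cost: 6 + 14 = 20.

20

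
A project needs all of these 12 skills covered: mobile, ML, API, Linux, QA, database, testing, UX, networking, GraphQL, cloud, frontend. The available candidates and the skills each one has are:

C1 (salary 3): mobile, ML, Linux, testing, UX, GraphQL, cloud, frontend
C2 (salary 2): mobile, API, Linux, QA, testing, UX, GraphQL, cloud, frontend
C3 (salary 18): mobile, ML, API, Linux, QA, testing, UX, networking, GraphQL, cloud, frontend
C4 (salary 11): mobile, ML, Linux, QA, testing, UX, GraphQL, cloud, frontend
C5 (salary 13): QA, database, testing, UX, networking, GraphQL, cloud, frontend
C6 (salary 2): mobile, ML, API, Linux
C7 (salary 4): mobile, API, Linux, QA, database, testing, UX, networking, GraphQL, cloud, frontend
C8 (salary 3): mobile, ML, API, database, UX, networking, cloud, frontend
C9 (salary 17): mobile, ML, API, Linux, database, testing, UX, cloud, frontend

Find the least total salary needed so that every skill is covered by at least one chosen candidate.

C2, C8 cover every skill at salary 2 + 3 = 5.
Any cover uses at least 2 candidates; among all covering selections none totals below 5.

5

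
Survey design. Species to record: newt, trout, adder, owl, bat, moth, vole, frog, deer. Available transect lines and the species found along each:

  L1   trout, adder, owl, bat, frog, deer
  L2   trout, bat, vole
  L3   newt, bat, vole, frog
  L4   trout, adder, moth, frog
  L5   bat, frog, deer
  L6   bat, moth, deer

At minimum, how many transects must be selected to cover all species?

3

L1, L3, L4 together cover {newt, trout, adder, owl, bat, moth, vole, frog, deer} — every species.
No 2 of the 6 transects cover everything (all 15 pairs fall short), so 3 is minimum.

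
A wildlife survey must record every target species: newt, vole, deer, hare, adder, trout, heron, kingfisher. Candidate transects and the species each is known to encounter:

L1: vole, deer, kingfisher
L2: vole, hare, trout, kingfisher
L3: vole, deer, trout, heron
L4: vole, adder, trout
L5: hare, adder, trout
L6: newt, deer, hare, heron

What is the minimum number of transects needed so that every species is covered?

L1, L4, L6 together cover {newt, vole, deer, hare, adder, trout, heron, kingfisher} — every species.
No 2 of the 6 transects cover everything (all 15 pairs fall short), so 3 is minimum.

3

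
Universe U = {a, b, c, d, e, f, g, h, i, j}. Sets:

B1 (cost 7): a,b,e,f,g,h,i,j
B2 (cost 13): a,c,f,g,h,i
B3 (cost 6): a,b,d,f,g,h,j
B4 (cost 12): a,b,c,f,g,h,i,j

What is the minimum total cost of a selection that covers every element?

B1, B3, B4 cover every element at cost 7 + 6 + 12 = 25.
Any cover uses at least 3 sets; among all covering selections none totals below 25.

25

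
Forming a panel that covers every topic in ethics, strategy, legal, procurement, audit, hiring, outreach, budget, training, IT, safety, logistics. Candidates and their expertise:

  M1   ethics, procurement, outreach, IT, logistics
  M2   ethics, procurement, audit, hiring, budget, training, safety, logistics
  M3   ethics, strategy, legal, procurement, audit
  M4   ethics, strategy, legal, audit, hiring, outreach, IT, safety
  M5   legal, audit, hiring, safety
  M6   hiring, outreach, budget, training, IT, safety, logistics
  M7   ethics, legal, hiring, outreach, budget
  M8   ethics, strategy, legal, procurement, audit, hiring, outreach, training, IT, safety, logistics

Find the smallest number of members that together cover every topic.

M2, M4 together cover {ethics, strategy, legal, procurement, audit, hiring, outreach, budget, training, IT, safety, logistics} — every topic.
No single member contains all 12 topics, so 2 is optimal.

2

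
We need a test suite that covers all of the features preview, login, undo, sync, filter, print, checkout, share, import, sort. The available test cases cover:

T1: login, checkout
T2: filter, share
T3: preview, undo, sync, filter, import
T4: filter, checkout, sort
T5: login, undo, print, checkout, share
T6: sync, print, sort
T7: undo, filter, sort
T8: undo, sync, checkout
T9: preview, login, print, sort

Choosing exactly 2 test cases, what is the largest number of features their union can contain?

9

Choosing T3, T5 covers {preview, login, undo, sync, filter, print, checkout, share, import} — 9 features.
No choice of 2 test cases does better; here sort is left uncovered.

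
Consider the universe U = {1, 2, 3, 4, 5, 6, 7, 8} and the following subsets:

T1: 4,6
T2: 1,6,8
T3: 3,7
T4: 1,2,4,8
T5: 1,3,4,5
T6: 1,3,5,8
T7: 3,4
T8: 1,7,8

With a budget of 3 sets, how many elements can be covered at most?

7

Choosing T1, T3, T4 covers {1, 2, 3, 4, 6, 7, 8} — 7 elements.
No choice of 3 sets does better; here 5 is left uncovered.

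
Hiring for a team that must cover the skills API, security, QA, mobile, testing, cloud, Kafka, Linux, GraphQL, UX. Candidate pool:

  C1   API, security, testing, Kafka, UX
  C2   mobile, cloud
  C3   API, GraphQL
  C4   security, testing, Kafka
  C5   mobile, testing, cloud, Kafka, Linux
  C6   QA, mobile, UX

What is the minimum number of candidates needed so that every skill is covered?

C1, C3, C5, C6 together cover {API, security, QA, mobile, testing, cloud, Kafka, Linux, GraphQL, UX} — every skill.
No 3 of the 6 candidates cover everything (all 20 triples fall short), so 4 is minimum.

4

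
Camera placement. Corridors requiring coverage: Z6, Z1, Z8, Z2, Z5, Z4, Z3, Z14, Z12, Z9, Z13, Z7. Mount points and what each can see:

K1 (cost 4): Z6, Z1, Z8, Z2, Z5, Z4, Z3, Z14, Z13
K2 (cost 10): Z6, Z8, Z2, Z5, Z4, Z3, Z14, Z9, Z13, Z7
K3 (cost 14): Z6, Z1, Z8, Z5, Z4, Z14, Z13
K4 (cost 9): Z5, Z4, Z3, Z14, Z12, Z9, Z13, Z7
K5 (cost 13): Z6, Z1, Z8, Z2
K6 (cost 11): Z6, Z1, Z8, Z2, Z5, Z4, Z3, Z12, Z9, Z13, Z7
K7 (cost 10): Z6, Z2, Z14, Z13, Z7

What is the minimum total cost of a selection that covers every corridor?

13

K1, K4 cover every corridor at cost 4 + 9 = 13.
Any cover uses at least 2 camera mounts; among all covering selections none totals below 13.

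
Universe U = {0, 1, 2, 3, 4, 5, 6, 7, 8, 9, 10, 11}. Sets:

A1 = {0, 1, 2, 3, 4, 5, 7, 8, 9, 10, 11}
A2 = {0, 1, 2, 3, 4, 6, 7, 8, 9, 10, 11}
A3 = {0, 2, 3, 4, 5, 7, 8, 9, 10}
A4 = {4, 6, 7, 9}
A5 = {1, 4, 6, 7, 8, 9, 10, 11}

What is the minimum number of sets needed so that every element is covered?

A1, A2 together cover {0, 1, 2, 3, 4, 5, 6, 7, 8, 9, 10, 11} — every element.
No single set contains all 12 elements, so 2 is optimal.

2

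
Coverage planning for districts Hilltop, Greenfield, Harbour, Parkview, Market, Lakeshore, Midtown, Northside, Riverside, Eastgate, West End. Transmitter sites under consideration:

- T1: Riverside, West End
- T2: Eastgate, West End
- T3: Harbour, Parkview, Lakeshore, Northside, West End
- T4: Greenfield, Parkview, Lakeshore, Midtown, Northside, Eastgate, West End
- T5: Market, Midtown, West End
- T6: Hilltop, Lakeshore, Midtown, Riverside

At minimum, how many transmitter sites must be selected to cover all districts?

4

T3, T4, T5, T6 together cover {Hilltop, Greenfield, Harbour, Parkview, Market, Lakeshore, Midtown, Northside, Riverside, Eastgate, West End} — every district.
No 3 of the 6 transmitter sites cover everything (all 20 triples fall short), so 4 is minimum.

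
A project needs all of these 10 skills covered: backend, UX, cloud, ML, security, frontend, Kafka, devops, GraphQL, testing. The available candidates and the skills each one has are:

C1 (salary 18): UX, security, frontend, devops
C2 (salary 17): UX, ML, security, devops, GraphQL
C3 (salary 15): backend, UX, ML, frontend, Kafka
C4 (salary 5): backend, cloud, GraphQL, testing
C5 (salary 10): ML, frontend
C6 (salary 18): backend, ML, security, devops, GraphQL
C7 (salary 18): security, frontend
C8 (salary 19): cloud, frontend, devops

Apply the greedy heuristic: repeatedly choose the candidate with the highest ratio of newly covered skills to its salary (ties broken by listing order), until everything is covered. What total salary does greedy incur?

Pick 1: C4 adds 4 new (backend, cloud, GraphQL, testing) at salary 5 (ratio 4/5).
Pick 2: C3 adds 4 new (UX, ML, frontend, Kafka) at salary 15 (ratio 4/15).
Pick 3: C2 adds 2 new (security, devops) at salary 17 (ratio 2/17).
Greedy total salary: 5 + 15 + 17 = 37.

37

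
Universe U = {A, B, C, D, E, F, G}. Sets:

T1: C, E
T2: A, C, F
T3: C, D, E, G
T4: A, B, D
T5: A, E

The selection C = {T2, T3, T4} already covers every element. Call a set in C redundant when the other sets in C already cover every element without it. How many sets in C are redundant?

0

Drop T2: F uncovered — not redundant.
Drop T3: E, G uncovered — not redundant.
Drop T4: B uncovered — not redundant.
None of the sets in C is redundant.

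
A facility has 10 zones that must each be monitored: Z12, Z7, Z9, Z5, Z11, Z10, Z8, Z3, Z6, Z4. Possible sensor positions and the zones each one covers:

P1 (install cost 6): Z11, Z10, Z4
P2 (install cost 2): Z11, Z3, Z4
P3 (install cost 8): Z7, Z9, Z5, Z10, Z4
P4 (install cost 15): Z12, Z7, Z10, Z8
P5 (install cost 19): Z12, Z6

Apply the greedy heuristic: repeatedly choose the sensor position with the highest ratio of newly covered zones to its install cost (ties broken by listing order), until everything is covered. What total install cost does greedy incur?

44

Pick 1: P2 adds 3 new (Z11, Z3, Z4) at install cost 2 (ratio 3/2).
Pick 2: P3 adds 4 new (Z7, Z9, Z5, Z10) at install cost 8 (ratio 4/8).
Pick 3: P4 adds 2 new (Z12, Z8) at install cost 15 (ratio 2/15).
Pick 4: P5 adds 1 new (Z6) at install cost 19 (ratio 1/19).
Greedy total install cost: 2 + 8 + 15 + 19 = 44.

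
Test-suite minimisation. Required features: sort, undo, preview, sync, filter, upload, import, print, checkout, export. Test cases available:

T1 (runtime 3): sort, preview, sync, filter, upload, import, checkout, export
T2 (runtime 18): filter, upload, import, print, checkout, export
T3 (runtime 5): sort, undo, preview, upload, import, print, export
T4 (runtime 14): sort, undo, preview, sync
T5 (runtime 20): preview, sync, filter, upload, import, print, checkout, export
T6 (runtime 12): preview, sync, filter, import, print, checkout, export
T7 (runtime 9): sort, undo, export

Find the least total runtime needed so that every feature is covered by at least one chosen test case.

T1, T3 cover every feature at runtime 3 + 5 = 8.
Any cover uses at least 2 test cases; among all covering selections none totals below 8.

8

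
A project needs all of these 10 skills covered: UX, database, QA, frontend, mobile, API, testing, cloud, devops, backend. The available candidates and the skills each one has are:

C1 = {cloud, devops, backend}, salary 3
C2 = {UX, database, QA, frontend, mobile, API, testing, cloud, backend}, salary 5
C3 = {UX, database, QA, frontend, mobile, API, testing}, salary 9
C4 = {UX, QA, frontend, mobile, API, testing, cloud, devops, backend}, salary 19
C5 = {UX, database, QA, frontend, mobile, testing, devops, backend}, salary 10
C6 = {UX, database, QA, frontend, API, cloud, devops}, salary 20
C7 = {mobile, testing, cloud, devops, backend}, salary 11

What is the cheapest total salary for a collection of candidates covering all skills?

C1, C2 cover every skill at salary 3 + 5 = 8.
Any cover uses at least 2 candidates; among all covering selections none totals below 8.

8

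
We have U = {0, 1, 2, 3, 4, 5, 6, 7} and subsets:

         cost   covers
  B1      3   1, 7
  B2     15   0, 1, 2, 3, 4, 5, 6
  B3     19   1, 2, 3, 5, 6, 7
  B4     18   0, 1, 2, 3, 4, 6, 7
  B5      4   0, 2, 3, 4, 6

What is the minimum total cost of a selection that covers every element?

18

B1, B2 cover every element at cost 3 + 15 = 18.
Any cover uses at least 2 sets; among all covering selections none totals below 18.
Greedy by coverage-per-cost would pick B5, B1, B2 for 22 — worse than the optimum 18.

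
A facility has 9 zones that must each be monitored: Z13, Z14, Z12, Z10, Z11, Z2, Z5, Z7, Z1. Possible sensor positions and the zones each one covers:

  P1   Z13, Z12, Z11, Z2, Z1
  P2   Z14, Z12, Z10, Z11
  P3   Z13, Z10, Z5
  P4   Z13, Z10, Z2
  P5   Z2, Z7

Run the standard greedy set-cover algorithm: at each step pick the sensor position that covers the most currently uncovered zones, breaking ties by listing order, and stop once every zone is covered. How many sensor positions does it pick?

Pick 1: P1 covers 5 new zones (Z13, Z12, Z11, Z2, Z1).
Pick 2: P2 covers 2 new zones (Z14, Z10).
Pick 3: P3 covers 1 new zones (Z5).
Pick 4: P5 covers 1 new zones (Z7).
Greedy uses 4 sensor positions.

4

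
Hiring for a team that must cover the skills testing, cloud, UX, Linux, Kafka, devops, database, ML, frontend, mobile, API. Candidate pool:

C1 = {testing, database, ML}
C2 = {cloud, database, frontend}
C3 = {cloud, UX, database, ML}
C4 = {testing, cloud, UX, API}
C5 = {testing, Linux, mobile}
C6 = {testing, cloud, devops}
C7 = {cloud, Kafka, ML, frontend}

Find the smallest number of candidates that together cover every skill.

C1, C4, C5, C6, C7 together cover {testing, cloud, UX, Linux, Kafka, devops, database, ML, frontend, mobile, API} — every skill.
No 4 of the 7 candidates cover everything (all 35 size-4 selections fall short), so 5 is minimum.

5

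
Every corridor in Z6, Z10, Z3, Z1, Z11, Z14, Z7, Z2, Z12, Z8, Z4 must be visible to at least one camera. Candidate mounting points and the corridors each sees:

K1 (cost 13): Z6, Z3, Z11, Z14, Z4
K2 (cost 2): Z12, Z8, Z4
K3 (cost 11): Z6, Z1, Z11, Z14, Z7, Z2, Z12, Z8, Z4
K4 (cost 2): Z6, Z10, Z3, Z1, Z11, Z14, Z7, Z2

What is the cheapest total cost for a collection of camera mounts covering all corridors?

K2, K4 cover every corridor at cost 2 + 2 = 4.
Any cover uses at least 2 camera mounts; among all covering selections none totals below 4.

4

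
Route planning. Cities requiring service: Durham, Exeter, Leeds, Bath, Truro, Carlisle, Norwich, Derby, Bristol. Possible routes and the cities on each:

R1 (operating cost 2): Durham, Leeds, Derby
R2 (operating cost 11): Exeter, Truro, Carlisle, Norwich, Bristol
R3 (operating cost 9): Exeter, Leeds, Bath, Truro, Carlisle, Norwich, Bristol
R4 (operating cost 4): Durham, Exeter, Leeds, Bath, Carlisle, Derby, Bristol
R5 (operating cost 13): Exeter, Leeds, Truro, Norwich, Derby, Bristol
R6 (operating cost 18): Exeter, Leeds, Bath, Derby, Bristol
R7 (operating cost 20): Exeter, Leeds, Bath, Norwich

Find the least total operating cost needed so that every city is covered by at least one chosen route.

R1, R3 cover every city at operating cost 2 + 9 = 11.
Any cover uses at least 2 routes; among all covering selections none totals below 11.

11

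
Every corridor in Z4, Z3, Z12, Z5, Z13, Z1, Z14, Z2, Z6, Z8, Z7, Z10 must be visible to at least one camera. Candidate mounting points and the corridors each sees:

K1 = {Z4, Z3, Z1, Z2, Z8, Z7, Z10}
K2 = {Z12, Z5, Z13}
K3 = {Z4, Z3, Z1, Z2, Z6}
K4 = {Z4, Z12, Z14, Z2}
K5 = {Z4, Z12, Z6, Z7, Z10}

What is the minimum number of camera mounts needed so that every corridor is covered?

K1, K2, K3, K4 together cover {Z4, Z3, Z12, Z5, Z13, Z1, Z14, Z2, Z6, Z8, Z7, Z10} — every corridor.
No 3 of the 5 camera mounts cover everything (all 10 triples fall short), so 4 is minimum.

4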